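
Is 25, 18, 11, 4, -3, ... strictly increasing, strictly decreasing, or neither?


Differences: -7, -7, -7, -7
All differences < 0 → strictly DECREASING

Monotonically decreasing


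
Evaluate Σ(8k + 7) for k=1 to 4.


Σ(8k+7) = 8·Σk + 7·n
= 8·10 + 7·4
= 80 + 28 = 108

Σ = 108


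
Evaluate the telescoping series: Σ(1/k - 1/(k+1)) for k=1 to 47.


Telescoping: adjacent terms cancel.
= 1/1 - 1/48
= 1 - 1/48 = 47/48

Sum = 47/48


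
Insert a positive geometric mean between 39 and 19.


GM = √(39×19) = √741 = 27.2213

GM = 27.2213


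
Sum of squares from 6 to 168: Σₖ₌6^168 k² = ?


Σₖ₌6^168 k² = Σₖ₌₁^168 k² − Σₖ₌₁^5 k²
= 168·169·337/6 − 5·6·11/6
= 1594684 − 55 = 1594629

Σk² = 1594629


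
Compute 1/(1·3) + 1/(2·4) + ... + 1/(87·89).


1/(k(k+2)) = (1/2)·(1/k - 1/(k+2)) (partial fractions)
Telescoping: Σ = (1/2)·(1 + 1/2 - 1/88 - 1/89) = 11571/15664

Sum = 11571/15664


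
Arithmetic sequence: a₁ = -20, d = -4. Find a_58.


aₙ = a₁ + (n-1)d
= -20 + (58-1)×-4
= -20 - 228
= -248

a_58 = -248


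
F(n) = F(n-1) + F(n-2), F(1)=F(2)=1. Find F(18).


Fibonacci sequence: 1, 1, 2, 3, 5, 8, 13, 21, 34, 55, 89, ...
F(18) = 2584

F(18) = 2584


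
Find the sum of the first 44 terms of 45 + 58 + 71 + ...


aₙ = 45 + (44-1)×13 = 604
Sₙ = n(a₁+aₙ)/2 = 44×(45+604)/2
= 44×649/2 = 14278

S_44 = 14278


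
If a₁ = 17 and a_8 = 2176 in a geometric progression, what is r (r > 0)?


r^(n-1) = aₙ/a₁
r^7 = 2176/17 = 128
r = 128^(1/7)
= 2

r = 2


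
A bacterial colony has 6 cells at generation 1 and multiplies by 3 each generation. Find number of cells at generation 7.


aₙ = a₁·r^(n-1)
= 6×3^6
= 6×729
= 4374

a_7 = 4374


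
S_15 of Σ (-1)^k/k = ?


S = -1 + 1/2 - 1/3 + 1/4 - 1/5 + 1/6 - 1/7 + 1/8 ± ...
= -0.7254
(Full series converges to -ln(2) ≈ -0.6931)

S_15 = -0.7254


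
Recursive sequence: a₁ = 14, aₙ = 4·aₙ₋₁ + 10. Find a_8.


Computing step by step:
a_1 = 14
a_2 = 66
a_3 = 274
a_4 = 1106
a_5 = 4434
a_6 = 17746
a_7 = 70994
a_8 = 283986


a_8 = 283986


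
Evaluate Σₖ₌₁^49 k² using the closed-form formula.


n = 49
n(n+1)(2n+1)/6 = 49×50×99/6
= 242550/6 = 40425

Σk² = 40425


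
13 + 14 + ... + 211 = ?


Σₖ₌13^211 k = Σₖ₌₁^211 k − Σₖ₌₁^12 k
= 211·212/2 − 12·13/2
= 22366 − 78 = 22288

Σk = 22288


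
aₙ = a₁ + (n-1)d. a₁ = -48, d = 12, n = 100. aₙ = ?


aₙ = a₁ + (n-1)d
= -48 + (100-1)×12
= -48 + 1188
= 1140

a_100 = 1140


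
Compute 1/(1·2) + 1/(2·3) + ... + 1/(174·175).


1/(k(k+1)) = 1/k - 1/(k+1) (partial fractions)
Telescoping: Σ = 1 - 1/175 = 174/175

Sum = 174/175


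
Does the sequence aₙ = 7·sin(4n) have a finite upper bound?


For all n, -1 ≤ sin(4n) ≤ 1, so -7 ≤ 7·sin(4n) ≤ 7
Lower bound: -7, Upper bound: 7
The sequence IS bounded

Bounded (-7 ≤ aₙ ≤ 7)


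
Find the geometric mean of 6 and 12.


GM = √(6×12) = √72 = 8.4853

GM = 8.4853


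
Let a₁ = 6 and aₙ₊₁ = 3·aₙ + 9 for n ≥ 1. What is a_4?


Computing step by step:
a_1 = 6
a_2 = 27
a_3 = 90
a_4 = 279


a_4 = 279


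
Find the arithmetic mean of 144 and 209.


AM = (144 + 209)/2 = 353/2 = 176.5

AM = 176.5


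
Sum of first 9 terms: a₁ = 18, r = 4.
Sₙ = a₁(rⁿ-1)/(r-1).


Sₙ = 18×(4^9 - 1)/(4 - 1)
= 18×(262144 - 1)/3
= 18×262143/3
= 1572858

S_9 = 1572858


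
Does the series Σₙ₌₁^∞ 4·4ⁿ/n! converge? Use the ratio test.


aₙ = 4·4^n/n!
a_{n+1}/aₙ = 4^(n+1)/(n+1)! × n!/4^n  (constant 4 cancels)
= 4/(n+1)
L = lim(n→∞) 4/(n+1) = 0
L < 1 → series CONVERGES

Converges (ratio test: L = 0 < 1)


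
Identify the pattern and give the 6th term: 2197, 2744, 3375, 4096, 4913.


Pattern: perfect cubes: n³
Terms: 2197, 2744, 3375, 4096, 4913
Next term = 5832

Next term = 5832


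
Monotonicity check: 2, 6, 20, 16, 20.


Differences: 4, 14, -4, 4
Difference at position 1 is +4 (> 0) but position 3 is -4 (< 0) — sequence both rises and falls
→ NOT monotonic

Not monotonic


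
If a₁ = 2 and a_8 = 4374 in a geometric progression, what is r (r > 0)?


r^(n-1) = aₙ/a₁
r^7 = 4374/2 = 2187
r = 2187^(1/7)
= 3

r = 3


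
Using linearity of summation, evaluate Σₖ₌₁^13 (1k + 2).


Σ(1k+2) = 1·Σk + 2·n
= 1·91 + 2·13
= 91 + 26 = 117

Σ = 117


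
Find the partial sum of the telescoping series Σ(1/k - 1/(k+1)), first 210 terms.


Telescoping: adjacent terms cancel.
= 1/1 - 1/211
= 1 - 1/211 = 210/211

Sum = 210/211


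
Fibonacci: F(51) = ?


Fibonacci sequence: 1, 1, 2, 3, 5, 8, 13, 21, 34, 55, 89, ...
F(51) = 20365011074

F(51) = 20365011074


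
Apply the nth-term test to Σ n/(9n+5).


lim(n→∞) n/(9n+5) = 1/9 = 1/9  (divide numerator and denominator by n)
lim aₙ = 1/9 ≠ 0 → series DIVERGES

Diverges (lim aₙ = 1/9 ≠ 0)


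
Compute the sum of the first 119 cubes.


n(n+1)/2 = 119×120/2 = 7140
Σk³ = 7140² = 50979600

Σk³ = 50979600


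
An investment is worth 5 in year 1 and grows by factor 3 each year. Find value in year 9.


aₙ = a₁·r^(n-1)
= 5×3^8
= 5×6561
= 32805

a_9 = 32805


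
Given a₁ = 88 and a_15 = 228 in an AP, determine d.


d = (aₙ - a₁)/(n-1)
= (228 - 88)/(15-1)
= 140/14 = 10

d = 10


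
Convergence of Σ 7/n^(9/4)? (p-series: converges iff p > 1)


p-series test: Σ c/n^p converges if p > 1, diverges if p ≤ 1 (constant c > 0 doesn't affect convergence).
p = 9/4
9/4 > 1 → CONVERGES

Converges (p = 9/4 > 1)


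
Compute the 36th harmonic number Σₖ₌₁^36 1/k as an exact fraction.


H_36 = 1/1 + 1/2 + 1/3 + ... + 1/36
= 54801925434709/13127595717600
≈ 4.1746

H_36 = 54801925434709/13127595717600 ≈ 4.1746


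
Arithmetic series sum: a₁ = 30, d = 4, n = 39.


aₙ = 30 + (39-1)×4 = 182
Sₙ = n(a₁+aₙ)/2 = 39×(30+182)/2
= 39×212/2 = 4134

S_39 = 4134


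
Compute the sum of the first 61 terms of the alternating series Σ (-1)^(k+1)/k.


S = 1 - 1/2 + 1/3 - 1/4 + 1/5 - 1/6 + 1/7 - 1/8 ± ...
= 0.7013
(Full series converges to +ln(2) ≈ +0.6931)

S_61 = 0.7013


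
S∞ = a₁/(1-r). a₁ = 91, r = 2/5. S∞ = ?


S∞ = a₁/(1-r) = 91/(1 - 2/5)
= 91/(3/5)
= 455/3

S∞ = 455/3


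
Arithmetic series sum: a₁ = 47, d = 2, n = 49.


aₙ = 47 + (49-1)×2 = 143
Sₙ = n(a₁+aₙ)/2 = 49×(47+143)/2
= 49×190/2 = 4655

S_49 = 4655


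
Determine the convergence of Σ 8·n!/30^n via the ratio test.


aₙ = 8·n!/30^n
a_{n+1}/aₙ = (n+1)!/30^(n+1) × 30^n/n!  (constant 8 cancels)
= (n+1)/30
L = lim(n→∞) (n+1)/30 = ∞
L > 1 → series DIVERGES

Diverges (ratio test: L = ∞ > 1)


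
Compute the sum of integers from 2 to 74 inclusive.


Σₖ₌2^74 k = Σₖ₌₁^74 k − Σₖ₌₁^1 k
= 74·75/2 − 1·2/2
= 2775 − 1 = 2774

Σk = 2774


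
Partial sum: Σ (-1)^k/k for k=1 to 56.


S = -1 + 1/2 - 1/3 + 1/4 - 1/5 + 1/6 - 1/7 + 1/8 ± ...
= -0.6843
(Full series converges to -ln(2) ≈ -0.6931)

S_56 = -0.6843


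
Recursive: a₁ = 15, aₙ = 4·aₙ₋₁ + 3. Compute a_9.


Computing step by step:
a_1 = 15
a_2 = 63
a_3 = 255
a_4 = 1023
a_5 = 4095
a_6 = 16383
a_7 = 65535
a_8 = 262143
a_9 = 1048575


a_9 = 1048575


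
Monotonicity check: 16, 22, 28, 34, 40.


Differences: 6, 6, 6, 6
All differences > 0 → strictly INCREASING

Monotonically increasing


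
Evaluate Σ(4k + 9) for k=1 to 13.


Σ(4k+9) = 4·Σk + 9·n
= 4·91 + 9·13
= 364 + 117 = 481

Σ = 481


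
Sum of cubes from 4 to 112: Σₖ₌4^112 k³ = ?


Σₖ₌4^112 k³ = [112·113/2]² − [3·4/2]²
= 40043584 − 36 = 40043548

Σk³ = 40043548


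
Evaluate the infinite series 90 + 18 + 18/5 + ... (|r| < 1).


S∞ = a₁/(1-r) = 90/(1 - 1/5)
= 90/(4/5)
= 225/2

S∞ = 225/2


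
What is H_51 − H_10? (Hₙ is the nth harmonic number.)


Σₖ₌11^51 1/k = 1/11 + 1/12 + 1/13 + ... + 1/51
= 4927000185167372152739/3099044504245996706400
≈ 1.5898

Sum = 4927000185167372152739/3099044504245996706400 ≈ 1.5898


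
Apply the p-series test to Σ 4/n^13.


p-series test: Σ c/n^p converges if p > 1, diverges if p ≤ 1 (constant c > 0 doesn't affect convergence).
p = 13
13 > 1 → CONVERGES

Converges (p = 13 > 1)


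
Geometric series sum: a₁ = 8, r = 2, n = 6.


Sₙ = 8×(2^6 - 1)/(2 - 1)
= 8×(64 - 1)/1
= 8×63/1
= 504

S_6 = 504


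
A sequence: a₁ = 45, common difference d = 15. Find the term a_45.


aₙ = a₁ + (n-1)d
= 45 + (45-1)×15
= 45 + 660
= 705

a_45 = 705


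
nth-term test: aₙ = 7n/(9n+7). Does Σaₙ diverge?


lim(n→∞) 7n/(9n+7) = 7/9 = 7/9  (divide numerator and denominator by n)
lim aₙ = 7/9 ≠ 0 → series DIVERGES

Diverges (lim aₙ = 7/9 ≠ 0)


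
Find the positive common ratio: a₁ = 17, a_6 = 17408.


r^(n-1) = aₙ/a₁
r^5 = 17408/17 = 1024
r = 1024^(1/5)
= 4

r = 4


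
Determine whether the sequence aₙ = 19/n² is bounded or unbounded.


a₁ = 19, a₂ = 19/4, a₃ = 19/9, ...
0 < aₙ ≤ 19 for all n ≥ 1
The sequence IS bounded

Bounded (0 < aₙ ≤ 19)


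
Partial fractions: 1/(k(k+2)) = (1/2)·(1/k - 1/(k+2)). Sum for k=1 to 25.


1/(k(k+2)) = (1/2)·(1/k - 1/(k+2)) (partial fractions)
Telescoping: Σ = (1/2)·(1 + 1/2 - 1/26 - 1/27) = 250/351

Sum = 250/351


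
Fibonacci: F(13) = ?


Fibonacci sequence: 1, 1, 2, 3, 5, 8, 13, 21, 34, 55, 89, ...
F(13) = 233

F(13) = 233


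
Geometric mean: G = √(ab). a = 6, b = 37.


GM = √(6×37) = √222 = 14.8997

GM = 14.8997


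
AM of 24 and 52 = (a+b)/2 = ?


AM = (24 + 52)/2 = 76/2 = 38

AM = 38


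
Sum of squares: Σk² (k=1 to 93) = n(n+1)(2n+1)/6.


n = 93
n(n+1)(2n+1)/6 = 93×94×187/6
= 1634754/6 = 272459

Σk² = 272459


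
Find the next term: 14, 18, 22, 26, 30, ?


Pattern: arithmetic (d=4)
Terms: 14, 18, 22, 26, 30
Next term = 34

Next term = 34


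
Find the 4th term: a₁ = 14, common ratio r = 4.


aₙ = a₁·r^(n-1)
= 14×4^3
= 14×64
= 896

a_4 = 896


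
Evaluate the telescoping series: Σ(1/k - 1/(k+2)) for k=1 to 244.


Telescoping with gap 2: two head and two tail terms survive.
= (1 + 1/2) - (1/245 + 1/246)
= 3/2 - 1/245 - 1/246 = 44957/30135

Sum = 44957/30135


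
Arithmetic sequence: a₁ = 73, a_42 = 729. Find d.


d = (aₙ - a₁)/(n-1)
= (729 - 73)/(42-1)
= 656/41 = 16

d = 16


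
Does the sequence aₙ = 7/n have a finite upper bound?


a₁ = 7, a₂ = 7/2, a₃ = 7/3, ...
0 < aₙ ≤ 7 for all n ≥ 1
Lower bound: 0, Upper bound: 7
The sequence IS bounded

Bounded (0 < aₙ ≤ 7)


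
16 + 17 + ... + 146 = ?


Σₖ₌16^146 k = Σₖ₌₁^146 k − Σₖ₌₁^15 k
= 146·147/2 − 15·16/2
= 10731 − 120 = 10611

Σk = 10611


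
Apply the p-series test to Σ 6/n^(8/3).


p-series test: Σ c/n^p converges if p > 1, diverges if p ≤ 1 (constant c > 0 doesn't affect convergence).
p = 8/3
8/3 > 1 → CONVERGES

Converges (p = 8/3 > 1)


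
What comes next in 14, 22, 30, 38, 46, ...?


Pattern: arithmetic (d=8)
Terms: 14, 22, 30, 38, 46
Next term = 54

Next term = 54


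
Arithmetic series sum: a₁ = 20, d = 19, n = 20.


aₙ = 20 + (20-1)×19 = 381
Sₙ = n(a₁+aₙ)/2 = 20×(20+381)/2
= 20×401/2 = 4010

S_20 = 4010


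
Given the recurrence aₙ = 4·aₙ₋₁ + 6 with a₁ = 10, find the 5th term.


Computing step by step:
a_1 = 10
a_2 = 46
a_3 = 190
a_4 = 766
a_5 = 3070


a_5 = 3070


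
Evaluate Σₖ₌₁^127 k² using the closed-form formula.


n = 127
n(n+1)(2n+1)/6 = 127×128×255/6
= 4145280/6 = 690880

Σk² = 690880


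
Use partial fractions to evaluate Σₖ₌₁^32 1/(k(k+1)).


1/(k(k+1)) = 1/k - 1/(k+1) (partial fractions)
Telescoping: Σ = 1 - 1/33 = 32/33

Sum = 32/33


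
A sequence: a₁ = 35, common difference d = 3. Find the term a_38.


aₙ = a₁ + (n-1)d
= 35 + (38-1)×3
= 35 + 111
= 146

a_38 = 146


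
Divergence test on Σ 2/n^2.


lim(n→∞) 2/n^2 = 0
lim aₙ = 0 → nth-term test is INCONCLUSIVE
(Need other tests; this is actually a convergent p-series with p=2 > 1)

Inconclusive (lim aₙ = 0; need another test)


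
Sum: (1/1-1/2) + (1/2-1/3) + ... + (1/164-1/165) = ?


Telescoping: adjacent terms cancel.
= 1/1 - 1/165
= 1 - 1/165 = 164/165

Sum = 164/165


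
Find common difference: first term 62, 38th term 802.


d = (aₙ - a₁)/(n-1)
= (802 - 62)/(38-1)
= 740/37 = 20

d = 20


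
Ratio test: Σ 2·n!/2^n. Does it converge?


aₙ = 2·n!/2^n
a_{n+1}/aₙ = (n+1)!/2^(n+1) × 2^n/n!  (constant 2 cancels)
= (n+1)/2
L = lim(n→∞) (n+1)/2 = ∞
L > 1 → series DIVERGES

Diverges (ratio test: L = ∞ > 1)


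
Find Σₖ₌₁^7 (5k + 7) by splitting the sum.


Σ(5k+7) = 5·Σk + 7·n
= 5·28 + 7·7
= 140 + 49 = 189

Σ = 189


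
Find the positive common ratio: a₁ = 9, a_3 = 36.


r^(n-1) = aₙ/a₁
r^2 = 36/9 = 4
r = 4^(1/2)
= ±2; taking r > 0 gives r = 2

r = 2


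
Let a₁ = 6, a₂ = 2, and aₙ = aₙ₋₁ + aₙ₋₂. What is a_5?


Computing iteratively: 6, 2, 8, 10, 18
a_5 = 18

a_5 = 18


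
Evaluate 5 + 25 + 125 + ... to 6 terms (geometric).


Sₙ = 5×(5^6 - 1)/(5 - 1)
= 5×(15625 - 1)/4
= 5×15624/4
= 19530

S_6 = 19530


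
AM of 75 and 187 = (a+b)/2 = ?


AM = (75 + 187)/2 = 262/2 = 131

AM = 131


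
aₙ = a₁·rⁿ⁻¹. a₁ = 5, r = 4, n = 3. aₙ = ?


aₙ = a₁·r^(n-1)
= 5×4^2
= 5×16
= 80

a_3 = 80


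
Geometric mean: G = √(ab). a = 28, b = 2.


GM = √(28×2) = √56 = 7.4833

GM = 7.4833


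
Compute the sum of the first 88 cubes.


n(n+1)/2 = 88×89/2 = 3916
Σk³ = 3916² = 15335056

Σk³ = 15335056


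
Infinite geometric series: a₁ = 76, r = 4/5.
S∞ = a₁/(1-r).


S∞ = a₁/(1-r) = 76/(1 - 4/5)
= 76/(1/5)
= 380

S∞ = 380


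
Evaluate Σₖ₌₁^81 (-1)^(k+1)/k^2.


S = 1 - 1/4 + 1/9 - 1/16 + 1/25 - 1/36 + 1/49 - 1/64 ± ...
= 0.8225
(Full series converges to +π²/12 ≈ +0.8225)

S_81 = 0.8225


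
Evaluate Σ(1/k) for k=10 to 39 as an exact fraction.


Σₖ₌10^39 1/k = 1/10 + 1/11 + 1/12 + ... + 1/39
= 98849421188899/69388720221600
≈ 1.4246

Sum = 98849421188899/69388720221600 ≈ 1.4246


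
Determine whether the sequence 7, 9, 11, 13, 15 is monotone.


Differences: 2, 2, 2, 2
All differences > 0 → strictly INCREASING

Monotonically increasing


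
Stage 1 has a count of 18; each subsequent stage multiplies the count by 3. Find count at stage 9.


aₙ = a₁·r^(n-1)
= 18×3^8
= 18×6561
= 118098

a_9 = 118098


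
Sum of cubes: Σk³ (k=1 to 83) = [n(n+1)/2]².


n(n+1)/2 = 83×84/2 = 3486
Σk³ = 3486² = 12152196

Σk³ = 12152196


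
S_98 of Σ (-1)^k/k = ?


S = -1 + 1/2 - 1/3 + 1/4 - 1/5 + 1/6 - 1/7 + 1/8 ± ...
= -0.6881
(Full series converges to -ln(2) ≈ -0.6931)

S_98 = -0.6881


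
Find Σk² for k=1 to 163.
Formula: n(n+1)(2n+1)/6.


n = 163
n(n+1)(2n+1)/6 = 163×164×327/6
= 8741364/6 = 1456894

Σk² = 1456894


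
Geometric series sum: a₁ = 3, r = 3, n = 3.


Sₙ = 3×(3^3 - 1)/(3 - 1)
= 3×(27 - 1)/2
= 3×26/2
= 39

S_3 = 39


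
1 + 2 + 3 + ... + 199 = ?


n(n+1)/2 = 199×200/2 = 39800/2 = 19900

Σk = 19900


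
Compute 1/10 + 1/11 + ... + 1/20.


Σₖ₌10^20 1/k = 1/10 + 1/11 + 1/12 + ... + 1/20
= 178964263/232792560
≈ 0.7688

Sum = 178964263/232792560 ≈ 0.7688


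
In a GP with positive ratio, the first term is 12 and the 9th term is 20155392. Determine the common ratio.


r^(n-1) = aₙ/a₁
r^8 = 20155392/12 = 1679616
r = 1679616^(1/8)
= ±6; taking r > 0 gives r = 6

r = 6


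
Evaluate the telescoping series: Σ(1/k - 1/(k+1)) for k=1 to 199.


Telescoping: adjacent terms cancel.
= 1/1 - 1/200
= 1 - 1/200 = 199/200

Sum = 199/200


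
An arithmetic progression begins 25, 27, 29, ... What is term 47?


aₙ = a₁ + (n-1)d
= 25 + (47-1)×2
= 25 + 92
= 117

a_47 = 117


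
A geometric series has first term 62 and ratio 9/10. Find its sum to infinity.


S∞ = a₁/(1-r) = 62/(1 - 9/10)
= 62/(1/10)
= 620

S∞ = 620


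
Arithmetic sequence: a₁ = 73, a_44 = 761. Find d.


d = (aₙ - a₁)/(n-1)
= (761 - 73)/(44-1)
= 688/43 = 16

d = 16


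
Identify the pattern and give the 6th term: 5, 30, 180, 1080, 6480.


Pattern: geometric (r=6)
Terms: 5, 30, 180, 1080, 6480
Next term = 38880

Next term = 38880


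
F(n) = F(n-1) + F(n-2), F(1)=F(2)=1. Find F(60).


Fibonacci sequence: 1, 1, 2, 3, 5, 8, 13, 21, 34, 55, 89, ...
F(60) = 1548008755920

F(60) = 1548008755920


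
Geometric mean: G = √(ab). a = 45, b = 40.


GM = √(45×40) = √1800 = 42.4264

GM = 42.4264


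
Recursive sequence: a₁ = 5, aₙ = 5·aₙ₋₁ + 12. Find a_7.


Computing step by step:
a_1 = 5
a_2 = 37
a_3 = 197
a_4 = 997
a_5 = 4997
a_6 = 24997
a_7 = 124997


a_7 = 124997


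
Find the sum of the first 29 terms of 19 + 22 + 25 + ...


aₙ = 19 + (29-1)×3 = 103
Sₙ = n(a₁+aₙ)/2 = 29×(19+103)/2
= 29×122/2 = 1769

S_29 = 1769


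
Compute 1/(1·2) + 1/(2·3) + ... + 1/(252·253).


1/(k(k+1)) = 1/k - 1/(k+1) (partial fractions)
Telescoping: Σ = 1 - 1/253 = 252/253

Sum = 252/253


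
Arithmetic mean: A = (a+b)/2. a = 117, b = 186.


AM = (117 + 186)/2 = 303/2 = 151.5

AM = 151.5


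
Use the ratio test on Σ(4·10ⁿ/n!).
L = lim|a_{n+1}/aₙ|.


aₙ = 4·10^n/n!
a_{n+1}/aₙ = 10^(n+1)/(n+1)! × n!/10^n  (constant 4 cancels)
= 10/(n+1)
L = lim(n→∞) 10/(n+1) = 0
L < 1 → series CONVERGES

Converges (ratio test: L = 0 < 1)


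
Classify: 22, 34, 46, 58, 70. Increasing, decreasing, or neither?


Differences: 12, 12, 12, 12
All differences > 0 → strictly INCREASING

Monotonically increasing


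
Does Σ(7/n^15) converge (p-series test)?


p-series test: Σ c/n^p converges if p > 1, diverges if p ≤ 1 (constant c > 0 doesn't affect convergence).
p = 15
15 > 1 → CONVERGES

Converges (p = 15 > 1)


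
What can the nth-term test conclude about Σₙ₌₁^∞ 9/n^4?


lim(n→∞) 9/n^4 = 0
lim aₙ = 0 → nth-term test is INCONCLUSIVE
(Need other tests; this is actually a convergent p-series with p=4 > 1)

Inconclusive (lim aₙ = 0; need another test)


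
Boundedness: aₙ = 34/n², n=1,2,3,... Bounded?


a₁ = 34, a₂ = 34/4, a₃ = 34/9, ...
0 < aₙ ≤ 34 for all n ≥ 1
The sequence IS bounded

Bounded (0 < aₙ ≤ 34)


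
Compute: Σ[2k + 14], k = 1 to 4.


Σ(2k+14) = 2·Σk + 14·n
= 2·10 + 14·4
= 20 + 56 = 76

Σ = 76


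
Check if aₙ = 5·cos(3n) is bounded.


For all n, -1 ≤ cos(3n) ≤ 1, so -5 ≤ 5·cos(3n) ≤ 5
Lower bound: -5, Upper bound: 5
The sequence IS bounded

Bounded (-5 ≤ aₙ ≤ 5)


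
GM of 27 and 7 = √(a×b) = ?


GM = √(27×7) = √189 = 13.7477

GM = 13.7477


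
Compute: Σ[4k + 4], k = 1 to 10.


Σ(4k+4) = 4·Σk + 4·n
= 4·55 + 4·10
= 220 + 40 = 260

Σ = 260


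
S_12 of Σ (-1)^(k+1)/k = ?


S = 1 - 1/2 + 1/3 - 1/4 + 1/5 - 1/6 + 1/7 - 1/8 ± ...
= 0.6532
(Full series converges to +ln(2) ≈ +0.6931)

S_12 = 0.6532


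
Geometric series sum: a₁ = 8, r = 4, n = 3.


Sₙ = 8×(4^3 - 1)/(4 - 1)
= 8×(64 - 1)/3
= 8×63/3
= 168

S_3 = 168


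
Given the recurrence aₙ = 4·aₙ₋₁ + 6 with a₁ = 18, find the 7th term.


Computing step by step:
a_1 = 18
a_2 = 78
a_3 = 318
a_4 = 1278
a_5 = 5118
a_6 = 20478
a_7 = 81918


a_7 = 81918


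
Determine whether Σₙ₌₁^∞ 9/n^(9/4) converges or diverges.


p-series test: Σ c/n^p converges if p > 1, diverges if p ≤ 1 (constant c > 0 doesn't affect convergence).
p = 9/4
9/4 > 1 → CONVERGES

Converges (p = 9/4 > 1)


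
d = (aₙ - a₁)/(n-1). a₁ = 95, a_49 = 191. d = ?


d = (aₙ - a₁)/(n-1)
= (191 - 95)/(49-1)
= 96/48 = 2

d = 2


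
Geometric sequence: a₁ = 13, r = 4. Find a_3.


aₙ = a₁·r^(n-1)
= 13×4^2
= 13×16
= 208

a_3 = 208


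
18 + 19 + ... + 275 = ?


Σₖ₌18^275 k = Σₖ₌₁^275 k − Σₖ₌₁^17 k
= 275·276/2 − 17·18/2
= 37950 − 153 = 37797

Σk = 37797


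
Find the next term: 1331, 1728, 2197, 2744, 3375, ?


Pattern: perfect cubes: n³
Terms: 1331, 1728, 2197, 2744, 3375
Next term = 4096

Next term = 4096


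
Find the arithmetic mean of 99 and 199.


AM = (99 + 199)/2 = 298/2 = 149

AM = 149


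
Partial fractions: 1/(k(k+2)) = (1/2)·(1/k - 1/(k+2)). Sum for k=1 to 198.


1/(k(k+2)) = (1/2)·(1/k - 1/(k+2)) (partial fractions)
Telescoping: Σ = (1/2)·(1 + 1/2 - 1/199 - 1/200) = 59301/79600

Sum = 59301/79600


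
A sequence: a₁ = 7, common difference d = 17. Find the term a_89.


aₙ = a₁ + (n-1)d
= 7 + (89-1)×17
= 7 + 1496
= 1503

a_89 = 1503


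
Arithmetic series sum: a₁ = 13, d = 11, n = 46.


aₙ = 13 + (46-1)×11 = 508
Sₙ = n(a₁+aₙ)/2 = 46×(13+508)/2
= 46×521/2 = 11983

S_46 = 11983


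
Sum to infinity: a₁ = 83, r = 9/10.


S∞ = a₁/(1-r) = 83/(1 - 9/10)
= 83/(1/10)
= 830

S∞ = 830


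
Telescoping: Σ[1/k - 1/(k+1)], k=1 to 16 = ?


Telescoping: adjacent terms cancel.
= 1/1 - 1/17
= 1 - 1/17 = 16/17

Sum = 16/17


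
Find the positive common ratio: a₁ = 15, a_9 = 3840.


r^(n-1) = aₙ/a₁
r^8 = 3840/15 = 256
r = 256^(1/8)
= ±2; taking r > 0 gives r = 2

r = 2


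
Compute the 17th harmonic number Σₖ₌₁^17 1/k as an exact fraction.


H_17 = 1/1 + 1/2 + 1/3 + ... + 1/17
= 42142223/12252240
≈ 3.4396

H_17 = 42142223/12252240 ≈ 3.4396


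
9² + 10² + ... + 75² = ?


Σₖ₌9^75 k² = Σₖ₌₁^75 k² − Σₖ₌₁^8 k²
= 75·76·151/6 − 8·9·17/6
= 143450 − 204 = 143246

Σk² = 143246


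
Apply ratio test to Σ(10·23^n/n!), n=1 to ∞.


aₙ = 10·23^n/n!
a_{n+1}/aₙ = 23^(n+1)/(n+1)! × n!/23^n  (constant 10 cancels)
= 23/(n+1)
L = lim(n→∞) 23/(n+1) = 0
L < 1 → series CONVERGES

Converges (ratio test: L = 0 < 1)


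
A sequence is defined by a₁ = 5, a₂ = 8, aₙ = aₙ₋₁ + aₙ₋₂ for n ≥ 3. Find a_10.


Computing iteratively: 5, 8, 13, 21, 34, 55, 89, 144, 233, 377
a_10 = 377

a_10 = 377


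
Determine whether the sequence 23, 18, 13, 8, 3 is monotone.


Differences: -5, -5, -5, -5
All differences < 0 → strictly DECREASING

Monotonically decreasing


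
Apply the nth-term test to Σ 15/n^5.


lim(n→∞) 15/n^5 = 0
lim aₙ = 0 → nth-term test is INCONCLUSIVE
(Need other tests; this is actually a convergent p-series with p=5 > 1)

Inconclusive (lim aₙ = 0; need another test)


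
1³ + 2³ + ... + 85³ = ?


n(n+1)/2 = 85×86/2 = 3655
Σk³ = 3655² = 13359025

Σk³ = 13359025


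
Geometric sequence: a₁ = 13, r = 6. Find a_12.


aₙ = a₁·r^(n-1)
= 13×6^11
= 13×362797056
= 4716361728

a_12 = 4716361728


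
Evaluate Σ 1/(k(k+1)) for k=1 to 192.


1/(k(k+1)) = 1/k - 1/(k+1) (partial fractions)
Telescoping: Σ = 1 - 1/193 = 192/193

Sum = 192/193


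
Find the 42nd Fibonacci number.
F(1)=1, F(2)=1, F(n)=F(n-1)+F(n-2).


Fibonacci sequence: 1, 1, 2, 3, 5, 8, 13, 21, 34, 55, 89, ...
F(42) = 267914296

F(42) = 267914296


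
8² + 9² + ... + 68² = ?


Σₖ₌8^68 k² = Σₖ₌₁^68 k² − Σₖ₌₁^7 k²
= 68·69·137/6 − 7·8·15/6
= 107134 − 140 = 106994

Σk² = 106994


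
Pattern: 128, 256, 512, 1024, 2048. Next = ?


Pattern: powers of 2: 2ⁿ
Terms: 128, 256, 512, 1024, 2048
Next term = 4096

Next term = 4096


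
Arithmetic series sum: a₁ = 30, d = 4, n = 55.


aₙ = 30 + (55-1)×4 = 246
Sₙ = n(a₁+aₙ)/2 = 55×(30+246)/2
= 55×276/2 = 7590

S_55 = 7590


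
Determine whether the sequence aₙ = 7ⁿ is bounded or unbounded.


aₙ = 7ⁿ → as n→∞, aₙ→∞ (since base 7 > 1)
No finite upper bound exists
The sequence is UNBOUNDED

Unbounded (aₙ → ∞ as n → ∞)


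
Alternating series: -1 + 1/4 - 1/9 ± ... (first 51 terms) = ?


S = -1 + 1/4 - 1/9 + 1/16 - 1/25 + 1/36 - 1/49 + 1/64 ± ...
= -0.8227
(Full series converges to -π²/12 ≈ -0.8225)

S_51 = -0.8227


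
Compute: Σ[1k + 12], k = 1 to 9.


Σ(1k+12) = 1·Σk + 12·n
= 1·45 + 12·9
= 45 + 108 = 153

Σ = 153


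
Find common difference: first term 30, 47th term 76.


d = (aₙ - a₁)/(n-1)
= (76 - 30)/(47-1)
= 46/46 = 1

d = 1


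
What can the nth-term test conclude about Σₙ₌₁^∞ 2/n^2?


lim(n→∞) 2/n^2 = 0
lim aₙ = 0 → nth-term test is INCONCLUSIVE
(Need other tests; this is actually a convergent p-series with p=2 > 1)

Inconclusive (lim aₙ = 0; need another test)


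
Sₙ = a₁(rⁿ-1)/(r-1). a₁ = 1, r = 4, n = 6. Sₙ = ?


Sₙ = 1×(4^6 - 1)/(4 - 1)
= 1×(4096 - 1)/3
= 1×4095/3
= 1365

S_6 = 1365


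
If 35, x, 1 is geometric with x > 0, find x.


GM = √(35×1) = √35 = 5.9161

GM = 5.9161


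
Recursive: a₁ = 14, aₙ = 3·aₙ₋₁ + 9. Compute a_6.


Computing step by step:
a_1 = 14
a_2 = 51
a_3 = 162
a_4 = 495
a_5 = 1494
a_6 = 4491


a_6 = 4491


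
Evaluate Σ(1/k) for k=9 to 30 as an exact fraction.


Σₖ₌9^30 1/k = 1/9 + 1/10 + 1/11 + ... + 1/30
= 2974550125537/2329089562800
≈ 1.2771

Sum = 2974550125537/2329089562800 ≈ 1.2771


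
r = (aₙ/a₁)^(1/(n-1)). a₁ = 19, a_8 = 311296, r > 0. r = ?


r^(n-1) = aₙ/a₁
r^7 = 311296/19 = 16384
r = 16384^(1/7)
= 4

r = 4


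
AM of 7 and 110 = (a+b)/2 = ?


AM = (7 + 110)/2 = 117/2 = 58.5

AM = 58.5


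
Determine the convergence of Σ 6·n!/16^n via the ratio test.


aₙ = 6·n!/16^n
a_{n+1}/aₙ = (n+1)!/16^(n+1) × 16^n/n!  (constant 6 cancels)
= (n+1)/16
L = lim(n→∞) (n+1)/16 = ∞
L > 1 → series DIVERGES

Diverges (ratio test: L = ∞ > 1)


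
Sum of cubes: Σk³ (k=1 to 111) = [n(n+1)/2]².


n(n+1)/2 = 111×112/2 = 6216
Σk³ = 6216² = 38638656

Σk³ = 38638656


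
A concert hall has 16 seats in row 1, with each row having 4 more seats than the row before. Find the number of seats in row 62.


aₙ = a₁ + (n-1)d
= 16 + (62-1)×4
= 16 + 244
= 260

a_62 = 260


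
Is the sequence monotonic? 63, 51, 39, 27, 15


Differences: -12, -12, -12, -12
All differences < 0 → strictly DECREASING

Monotonically decreasing


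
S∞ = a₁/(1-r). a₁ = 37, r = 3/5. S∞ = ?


S∞ = a₁/(1-r) = 37/(1 - 3/5)
= 37/(2/5)
= 185/2

S∞ = 185/2


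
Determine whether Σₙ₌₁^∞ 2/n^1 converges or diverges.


p-series test: Σ c/n^p converges if p > 1, diverges if p ≤ 1 (constant c > 0 doesn't affect convergence).
p = 1
1 ≤ 1 → DIVERGES

Diverges (p = 1 ≤ 1)


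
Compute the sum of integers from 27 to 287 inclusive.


Σₖ₌27^287 k = Σₖ₌₁^287 k − Σₖ₌₁^26 k
= 287·288/2 − 26·27/2
= 41328 − 351 = 40977

Σk = 40977


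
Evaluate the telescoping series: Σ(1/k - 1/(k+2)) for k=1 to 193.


Telescoping with gap 2: two head and two tail terms survive.
= (1 + 1/2) - (1/194 + 1/195)
= 3/2 - 1/194 - 1/195 = 28178/18915

Sum = 28178/18915


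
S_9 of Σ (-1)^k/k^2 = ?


S = -1 + 1/4 - 1/9 + 1/16 - 1/25 + 1/36 - 1/49 + 1/64 ± ...
= -0.828
(Full series converges to -π²/12 ≈ -0.8225)

S_9 = -0.828


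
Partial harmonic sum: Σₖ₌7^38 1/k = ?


Σₖ₌7^38 1/k = 1/7 + 1/8 + 1/9 + ... + 1/38
= 863564417673793/485721041551200
≈ 1.7779

Sum = 863564417673793/485721041551200 ≈ 1.7779


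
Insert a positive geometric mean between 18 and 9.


GM = √(18×9) = √162 = 12.7279

GM = 12.7279


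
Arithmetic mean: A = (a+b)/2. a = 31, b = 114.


AM = (31 + 114)/2 = 145/2 = 72.5

AM = 72.5


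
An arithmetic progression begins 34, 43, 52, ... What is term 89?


aₙ = a₁ + (n-1)d
= 34 + (89-1)×9
= 34 + 792
= 826

a_89 = 826


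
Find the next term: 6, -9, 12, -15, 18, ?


Pattern: alternating sign, magnitude arithmetic (d=3)
Terms: 6, -9, 12, -15, 18
Next term = -21

Next term = -21


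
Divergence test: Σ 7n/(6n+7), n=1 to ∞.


lim(n→∞) 7n/(6n+7) = 7/6 = 7/6  (divide numerator and denominator by n)
lim aₙ = 7/6 ≠ 0 → series DIVERGES

Diverges (lim aₙ = 7/6 ≠ 0)


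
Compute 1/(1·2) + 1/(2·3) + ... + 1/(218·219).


1/(k(k+1)) = 1/k - 1/(k+1) (partial fractions)
Telescoping: Σ = 1 - 1/219 = 218/219

Sum = 218/219


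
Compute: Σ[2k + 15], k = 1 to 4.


Σ(2k+15) = 2·Σk + 15·n
= 2·10 + 15·4
= 20 + 60 = 80

Σ = 80


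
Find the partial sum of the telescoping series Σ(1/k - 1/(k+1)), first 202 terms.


Telescoping: adjacent terms cancel.
= 1/1 - 1/203
= 1 - 1/203 = 202/203

Sum = 202/203


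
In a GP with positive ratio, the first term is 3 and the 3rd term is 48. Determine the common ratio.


r^(n-1) = aₙ/a₁
r^2 = 48/3 = 16
r = 16^(1/2)
= ±4; taking r > 0 gives r = 4

r = 4


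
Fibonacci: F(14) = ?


Fibonacci sequence: 1, 1, 2, 3, 5, 8, 13, 21, 34, 55, 89, ...
F(14) = 377

F(14) = 377


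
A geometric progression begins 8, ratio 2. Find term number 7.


aₙ = a₁·r^(n-1)
= 8×2^6
= 8×64
= 512

a_7 = 512


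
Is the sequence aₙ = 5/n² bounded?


a₁ = 5, a₂ = 5/4, a₃ = 5/9, ...
0 < aₙ ≤ 5 for all n ≥ 1
The sequence IS bounded

Bounded (0 < aₙ ≤ 5)


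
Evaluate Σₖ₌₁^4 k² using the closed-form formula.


n = 4
n(n+1)(2n+1)/6 = 4×5×9/6
= 180/6 = 30

Σk² = 30


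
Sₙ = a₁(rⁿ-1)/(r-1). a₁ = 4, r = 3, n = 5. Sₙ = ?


Sₙ = 4×(3^5 - 1)/(3 - 1)
= 4×(243 - 1)/2
= 4×242/2
= 484

S_5 = 484


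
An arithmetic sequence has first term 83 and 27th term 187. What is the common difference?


d = (aₙ - a₁)/(n-1)
= (187 - 83)/(27-1)
= 104/26 = 4

d = 4


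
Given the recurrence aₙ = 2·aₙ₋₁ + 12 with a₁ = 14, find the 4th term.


Computing step by step:
a_1 = 14
a_2 = 40
a_3 = 92
a_4 = 196


a_4 = 196


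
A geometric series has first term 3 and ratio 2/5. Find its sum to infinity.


S∞ = a₁/(1-r) = 3/(1 - 2/5)
= 3/(3/5)
= 5

S∞ = 5


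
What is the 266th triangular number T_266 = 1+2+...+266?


n(n+1)/2 = 266×267/2 = 71022/2 = 35511

Σk = 35511


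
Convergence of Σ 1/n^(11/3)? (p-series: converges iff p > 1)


p-series test: Σ c/n^p converges if p > 1, diverges if p ≤ 1 (constant c > 0 doesn't affect convergence).
p = 11/3
11/3 > 1 → CONVERGES

Converges (p = 11/3 > 1)


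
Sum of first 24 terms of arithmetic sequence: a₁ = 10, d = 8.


aₙ = 10 + (24-1)×8 = 194
Sₙ = n(a₁+aₙ)/2 = 24×(10+194)/2
= 24×204/2 = 2448

S_24 = 2448


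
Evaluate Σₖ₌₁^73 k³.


n(n+1)/2 = 73×74/2 = 2701
Σk³ = 2701² = 7295401

Σk³ = 7295401


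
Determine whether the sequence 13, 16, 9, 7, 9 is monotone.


Differences: 3, -7, -2, 2
Difference at position 1 is +3 (> 0) but position 2 is -7 (< 0) — sequence both rises and falls
→ NOT monotonic

Not monotonic


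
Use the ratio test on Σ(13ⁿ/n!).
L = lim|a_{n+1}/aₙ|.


aₙ = 13^n/n!
a_{n+1}/aₙ = 13^(n+1)/(n+1)! × n!/13^n
= 13/(n+1)
L = lim(n→∞) 13/(n+1) = 0
L < 1 → series CONVERGES

Converges (ratio test: L = 0 < 1)


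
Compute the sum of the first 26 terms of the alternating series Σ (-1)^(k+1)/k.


S = 1 - 1/2 + 1/3 - 1/4 + 1/5 - 1/6 + 1/7 - 1/8 ± ...
= 0.6743
(Full series converges to +ln(2) ≈ +0.6931)

S_26 = 0.6743


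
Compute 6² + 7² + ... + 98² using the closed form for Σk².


Σₖ₌6^98 k² = Σₖ₌₁^98 k² − Σₖ₌₁^5 k²
= 98·99·197/6 − 5·6·11/6
= 318549 − 55 = 318494

Σk² = 318494


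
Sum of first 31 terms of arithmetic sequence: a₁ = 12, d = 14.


aₙ = 12 + (31-1)×14 = 432
Sₙ = n(a₁+aₙ)/2 = 31×(12+432)/2
= 31×444/2 = 6882

S_31 = 6882


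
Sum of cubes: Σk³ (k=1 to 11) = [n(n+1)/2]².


n(n+1)/2 = 11×12/2 = 66
Σk³ = 66² = 4356

Σk³ = 4356


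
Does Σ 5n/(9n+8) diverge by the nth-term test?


lim(n→∞) 5n/(9n+8) = 5/9 = 5/9  (divide numerator and denominator by n)
lim aₙ = 5/9 ≠ 0 → series DIVERGES

Diverges (lim aₙ = 5/9 ≠ 0)


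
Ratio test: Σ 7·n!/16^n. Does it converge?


aₙ = 7·n!/16^n
a_{n+1}/aₙ = (n+1)!/16^(n+1) × 16^n/n!  (constant 7 cancels)
= (n+1)/16
L = lim(n→∞) (n+1)/16 = ∞
L > 1 → series DIVERGES

Diverges (ratio test: L = ∞ > 1)


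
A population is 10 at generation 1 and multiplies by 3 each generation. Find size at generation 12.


aₙ = a₁·r^(n-1)
= 10×3^11
= 10×177147
= 1771470

a_12 = 1771470


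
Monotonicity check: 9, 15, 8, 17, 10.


Differences: 6, -7, 9, -7
Difference at position 1 is +6 (> 0) but position 2 is -7 (< 0) — sequence both rises and falls
→ NOT monotonic

Not monotonic


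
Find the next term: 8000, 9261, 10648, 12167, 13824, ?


Pattern: perfect cubes: n³
Terms: 8000, 9261, 10648, 12167, 13824
Next term = 15625

Next term = 15625


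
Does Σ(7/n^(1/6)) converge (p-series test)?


p-series test: Σ c/n^p converges if p > 1, diverges if p ≤ 1 (constant c > 0 doesn't affect convergence).
p = 1/6
1/6 ≤ 1 → DIVERGES

Diverges (p = 1/6 ≤ 1)


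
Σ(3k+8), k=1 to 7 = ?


Σ(3k+8) = 3·Σk + 8·n
= 3·28 + 8·7
= 84 + 56 = 140

Σ = 140


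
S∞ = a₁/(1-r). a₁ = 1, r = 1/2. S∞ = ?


S∞ = a₁/(1-r) = 1/(1 - 1/2)
= 1/(1/2)
= 2

S∞ = 2


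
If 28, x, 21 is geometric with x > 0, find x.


GM = √(28×21) = √588 = 24.2487

GM = 24.2487


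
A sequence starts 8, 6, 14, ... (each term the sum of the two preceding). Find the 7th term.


Computing iteratively: 8, 6, 14, 20, 34, 54, 88
a_7 = 88

a_7 = 88


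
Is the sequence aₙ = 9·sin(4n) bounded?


For all n, -1 ≤ sin(4n) ≤ 1, so -9 ≤ 9·sin(4n) ≤ 9
Lower bound: -9, Upper bound: 9
The sequence IS bounded

Bounded (-9 ≤ aₙ ≤ 9)


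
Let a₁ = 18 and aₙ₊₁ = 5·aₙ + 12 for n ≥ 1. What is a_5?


Computing step by step:
a_1 = 18
a_2 = 102
a_3 = 522
a_4 = 2622
a_5 = 13122


a_5 = 13122


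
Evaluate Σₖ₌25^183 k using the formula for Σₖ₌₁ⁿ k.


Σₖ₌25^183 k = Σₖ₌₁^183 k − Σₖ₌₁^24 k
= 183·184/2 − 24·25/2
= 16836 − 300 = 16536

Σk = 16536


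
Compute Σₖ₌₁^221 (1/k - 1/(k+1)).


Telescoping: adjacent terms cancel.
= 1/1 - 1/222
= 1 - 1/222 = 221/222

Sum = 221/222


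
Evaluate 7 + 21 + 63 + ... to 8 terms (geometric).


Sₙ = 7×(3^8 - 1)/(3 - 1)
= 7×(6561 - 1)/2
= 7×6560/2
= 22960

S_8 = 22960


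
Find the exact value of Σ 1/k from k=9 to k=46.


Σₖ₌9^46 1/k = 1/9 + 1/10 + 1/11 + ... + 1/46
= 16002279923250666169/9419588158802421600
≈ 1.6988

Sum = 16002279923250666169/9419588158802421600 ≈ 1.6988


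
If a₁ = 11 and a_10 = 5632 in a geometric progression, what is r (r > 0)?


r^(n-1) = aₙ/a₁
r^9 = 5632/11 = 512
r = 512^(1/9)
= 2

r = 2


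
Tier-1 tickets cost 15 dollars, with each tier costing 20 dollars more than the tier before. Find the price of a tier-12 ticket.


aₙ = a₁ + (n-1)d
= 15 + (12-1)×20
= 15 + 220
= 235

a_12 = 235


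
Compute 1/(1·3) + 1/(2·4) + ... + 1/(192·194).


1/(k(k+2)) = (1/2)·(1/k - 1/(k+2)) (partial fractions)
Telescoping: Σ = (1/2)·(1 + 1/2 - 1/193 - 1/194) = 13944/18721

Sum = 13944/18721


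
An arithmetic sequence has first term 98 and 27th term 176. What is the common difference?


d = (aₙ - a₁)/(n-1)
= (176 - 98)/(27-1)
= 78/26 = 3

d = 3


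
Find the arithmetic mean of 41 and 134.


AM = (41 + 134)/2 = 175/2 = 87.5

AM = 87.5


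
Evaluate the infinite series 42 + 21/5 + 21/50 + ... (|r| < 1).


S∞ = a₁/(1-r) = 42/(1 - 1/10)
= 42/(9/10)
= 140/3

S∞ = 140/3


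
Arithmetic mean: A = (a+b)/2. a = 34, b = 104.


AM = (34 + 104)/2 = 138/2 = 69

AM = 69


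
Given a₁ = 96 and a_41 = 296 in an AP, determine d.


d = (aₙ - a₁)/(n-1)
= (296 - 96)/(41-1)
= 200/40 = 5

d = 5


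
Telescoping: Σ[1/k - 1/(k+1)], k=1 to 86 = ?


Telescoping: adjacent terms cancel.
= 1/1 - 1/87
= 1 - 1/87 = 86/87

Sum = 86/87


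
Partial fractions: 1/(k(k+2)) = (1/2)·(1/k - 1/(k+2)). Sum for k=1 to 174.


1/(k(k+2)) = (1/2)·(1/k - 1/(k+2)) (partial fractions)
Telescoping: Σ = (1/2)·(1 + 1/2 - 1/175 - 1/176) = 45849/61600

Sum = 45849/61600


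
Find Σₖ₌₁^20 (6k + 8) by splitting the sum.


Σ(6k+8) = 6·Σk + 8·n
= 6·210 + 8·20
= 1260 + 160 = 1420

Σ = 1420


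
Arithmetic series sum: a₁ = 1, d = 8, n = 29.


aₙ = 1 + (29-1)×8 = 225
Sₙ = n(a₁+aₙ)/2 = 29×(1+225)/2
= 29×226/2 = 3277

S_29 = 3277


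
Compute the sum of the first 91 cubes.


n(n+1)/2 = 91×92/2 = 4186
Σk³ = 4186² = 17522596

Σk³ = 17522596


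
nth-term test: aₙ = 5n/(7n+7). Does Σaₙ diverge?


lim(n→∞) 5n/(7n+7) = 5/7 = 5/7  (divide numerator and denominator by n)
lim aₙ = 5/7 ≠ 0 → series DIVERGES

Diverges (lim aₙ = 5/7 ≠ 0)


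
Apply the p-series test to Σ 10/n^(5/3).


p-series test: Σ c/n^p converges if p > 1, diverges if p ≤ 1 (constant c > 0 doesn't affect convergence).
p = 5/3
5/3 > 1 → CONVERGES

Converges (p = 5/3 > 1)


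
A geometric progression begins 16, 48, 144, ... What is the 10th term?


aₙ = a₁·r^(n-1)
= 16×3^9
= 16×19683
= 314928

a_10 = 314928


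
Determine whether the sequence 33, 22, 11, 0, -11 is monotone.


Differences: -11, -11, -11, -11
All differences < 0 → strictly DECREASING

Monotonically decreasing


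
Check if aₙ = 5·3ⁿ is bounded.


aₙ = 5·3ⁿ → as n→∞, aₙ→∞ (since base 3 > 1)
No finite upper bound exists
The sequence is UNBOUNDED

Unbounded (aₙ → ∞ as n → ∞)


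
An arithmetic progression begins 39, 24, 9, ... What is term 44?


aₙ = a₁ + (n-1)d
= 39 + (44-1)×-15
= 39 - 645
= -606

a_44 = -606


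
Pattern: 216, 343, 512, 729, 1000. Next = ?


Pattern: perfect cubes: n³
Terms: 216, 343, 512, 729, 1000
Next term = 1331

Next term = 1331


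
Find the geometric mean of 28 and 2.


GM = √(28×2) = √56 = 7.4833

GM = 7.4833


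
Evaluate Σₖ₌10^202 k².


Σₖ₌10^202 k² = Σₖ₌₁^202 k² − Σₖ₌₁^9 k²
= 202·203·405/6 − 9·10·19/6
= 2767905 − 285 = 2767620

Σk² = 2767620


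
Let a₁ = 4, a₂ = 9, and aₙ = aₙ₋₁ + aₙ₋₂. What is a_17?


Computing iteratively: 4, 9, 13, 22, 35, 57, 92, 149, 241, 390, 631, 1021, ...
a_17 = 11323

a_17 = 11323


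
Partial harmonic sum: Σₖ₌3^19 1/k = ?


Σₖ₌3^19 1/k = 1/3 + 1/4 + 1/5 + ... + 1/19
= 158899519/77597520
≈ 2.0477

Sum = 158899519/77597520 ≈ 2.0477


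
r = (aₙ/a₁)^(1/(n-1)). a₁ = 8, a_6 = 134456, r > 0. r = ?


r^(n-1) = aₙ/a₁
r^5 = 134456/8 = 16807
r = 16807^(1/5)
= 7

r = 7


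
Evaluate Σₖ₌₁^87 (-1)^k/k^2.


S = -1 + 1/4 - 1/9 + 1/16 - 1/25 + 1/36 - 1/49 + 1/64 ± ...
= -0.8225
(Full series converges to -π²/12 ≈ -0.8225)

S_87 = -0.8225


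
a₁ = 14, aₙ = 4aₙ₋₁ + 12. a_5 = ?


Computing step by step:
a_1 = 14
a_2 = 68
a_3 = 284
a_4 = 1148
a_5 = 4604


a_5 = 4604


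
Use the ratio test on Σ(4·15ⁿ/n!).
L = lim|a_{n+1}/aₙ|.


aₙ = 4·15^n/n!
a_{n+1}/aₙ = 15^(n+1)/(n+1)! × n!/15^n  (constant 4 cancels)
= 15/(n+1)
L = lim(n→∞) 15/(n+1) = 0
L < 1 → series CONVERGES

Converges (ratio test: L = 0 < 1)
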